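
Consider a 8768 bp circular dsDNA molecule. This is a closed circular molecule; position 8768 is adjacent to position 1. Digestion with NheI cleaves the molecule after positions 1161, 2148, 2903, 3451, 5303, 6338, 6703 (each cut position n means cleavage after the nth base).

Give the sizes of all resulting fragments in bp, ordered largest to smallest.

Circular molecule, 7 cuts → 7 fragments:
  2148 − 1161 = 987 bp
  2903 − 2148 = 755 bp
  3451 − 2903 = 548 bp
  5303 − 3451 = 1852 bp
  6338 − 5303 = 1035 bp
  6703 − 6338 = 365 bp
  wrap: 8768 − 6703 + 1161 = 3226 bp
Sorted largest to smallest: 3226, 1852, 1035, 987, 755, 548, 365 bp.

3226, 1852, 1035, 987, 755, 548, 365 bp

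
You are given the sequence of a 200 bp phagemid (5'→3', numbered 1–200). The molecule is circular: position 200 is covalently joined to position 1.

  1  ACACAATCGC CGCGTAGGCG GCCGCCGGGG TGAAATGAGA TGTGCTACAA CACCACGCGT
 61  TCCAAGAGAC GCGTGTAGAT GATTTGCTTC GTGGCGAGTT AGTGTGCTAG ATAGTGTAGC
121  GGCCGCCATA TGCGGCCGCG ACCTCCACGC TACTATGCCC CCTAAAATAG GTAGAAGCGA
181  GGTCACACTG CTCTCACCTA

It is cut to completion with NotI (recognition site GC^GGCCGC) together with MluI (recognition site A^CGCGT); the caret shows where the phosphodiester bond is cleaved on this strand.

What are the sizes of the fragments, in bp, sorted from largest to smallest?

NotI sites (GCGGCCGC) start at positions 18, 119, 132.
NotI cuts after base 2 of each site, so after positions 19, 120, 133.
MluI sites (ACGCGT) start at positions 55, 69.
MluI cuts after the first base of each site, so after positions 55, 69.
Combined cut positions: 19, 55, 69, 120, 133.
Circular molecule, 5 cuts → 5 fragments:
  20–55 → 36 bp
  56–69 → 14 bp
  70–120 → 51 bp
  121–133 → 13 bp
  134–200 then 1–19 → 67 + 19 = 86 bp
Sorted largest to smallest: 86, 51, 36, 14, 13 bp.

86, 51, 36, 14, 13 bp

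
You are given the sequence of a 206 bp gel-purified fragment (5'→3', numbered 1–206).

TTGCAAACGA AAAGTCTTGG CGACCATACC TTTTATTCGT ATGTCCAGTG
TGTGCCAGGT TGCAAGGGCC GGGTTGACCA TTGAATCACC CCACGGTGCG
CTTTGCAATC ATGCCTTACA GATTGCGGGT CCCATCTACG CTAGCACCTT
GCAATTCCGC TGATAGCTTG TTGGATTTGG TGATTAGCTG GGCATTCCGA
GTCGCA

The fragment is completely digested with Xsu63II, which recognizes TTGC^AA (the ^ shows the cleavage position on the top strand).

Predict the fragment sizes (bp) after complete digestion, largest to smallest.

59, 54, 46, 43, 4 bp

Xsu63II sites (TTGCAA) start at positions 1, 60, 103, 149.
Xsu63II cuts after base 4 of each site, so after positions 4, 63, 106, 152.
Linear molecule, 4 cuts → 5 fragments:
  1–4 → 4 bp
  5–63 → 59 bp
  64–106 → 43 bp
  107–152 → 46 bp
  153–206 → 54 bp
Sorted largest to smallest: 59, 54, 46, 43, 4 bp.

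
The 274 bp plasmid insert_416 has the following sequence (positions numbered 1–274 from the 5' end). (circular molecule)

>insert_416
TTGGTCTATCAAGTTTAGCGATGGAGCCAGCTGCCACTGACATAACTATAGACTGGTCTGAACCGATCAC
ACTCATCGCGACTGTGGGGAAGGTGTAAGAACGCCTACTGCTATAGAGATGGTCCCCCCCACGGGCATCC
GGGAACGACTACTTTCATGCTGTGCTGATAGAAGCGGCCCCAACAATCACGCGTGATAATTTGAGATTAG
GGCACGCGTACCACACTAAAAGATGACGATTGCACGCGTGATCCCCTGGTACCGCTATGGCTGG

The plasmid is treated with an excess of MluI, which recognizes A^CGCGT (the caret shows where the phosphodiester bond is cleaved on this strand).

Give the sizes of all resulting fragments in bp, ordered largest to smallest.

MluI sites (ACGCGT) start at positions 189, 214, 244.
MluI cuts after the first base of each site, so after positions 189, 214, 244.
Circular molecule, 3 cuts → 3 fragments:
  190–214 → 25 bp
  215–244 → 30 bp
  245–274 then 1–189 → 30 + 189 = 219 bp
Sorted largest to smallest: 219, 30, 25 bp.

219, 30, 25 bp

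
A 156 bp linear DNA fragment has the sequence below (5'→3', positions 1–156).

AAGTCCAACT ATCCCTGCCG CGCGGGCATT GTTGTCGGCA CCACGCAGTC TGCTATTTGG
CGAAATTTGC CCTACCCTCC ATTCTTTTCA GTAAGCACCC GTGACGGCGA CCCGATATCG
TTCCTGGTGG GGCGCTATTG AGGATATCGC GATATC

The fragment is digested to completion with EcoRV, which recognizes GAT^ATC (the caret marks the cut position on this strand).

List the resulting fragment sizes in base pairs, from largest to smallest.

EcoRV sites (GATATC) start at positions 114, 143, 151.
EcoRV cuts after base 3 of each site, so after positions 116, 145, 153.
Linear molecule, 3 cuts → 4 fragments:
  1–116 → 116 bp
  117–145 → 29 bp
  146–153 → 8 bp
  154–156 → 3 bp
Sorted largest to smallest: 116, 29, 8, 3 bp.

116, 29, 8, 3 bp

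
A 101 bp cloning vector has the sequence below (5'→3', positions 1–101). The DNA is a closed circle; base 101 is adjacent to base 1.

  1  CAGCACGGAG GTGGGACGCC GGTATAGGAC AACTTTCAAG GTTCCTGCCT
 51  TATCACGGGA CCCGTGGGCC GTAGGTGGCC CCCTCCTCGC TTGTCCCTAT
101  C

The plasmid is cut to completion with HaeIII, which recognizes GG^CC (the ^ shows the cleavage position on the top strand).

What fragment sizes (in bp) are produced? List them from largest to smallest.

91, 10 bp

HaeIII sites (GGCC) start at positions 67, 77.
HaeIII cuts after base 2 of each site, so after positions 68, 78.
Circular molecule, 2 cuts → 2 fragments:
  69–78 → 10 bp
  79–101 then 1–68 → 23 + 68 = 91 bp
Sorted largest to smallest: 91, 10 bp.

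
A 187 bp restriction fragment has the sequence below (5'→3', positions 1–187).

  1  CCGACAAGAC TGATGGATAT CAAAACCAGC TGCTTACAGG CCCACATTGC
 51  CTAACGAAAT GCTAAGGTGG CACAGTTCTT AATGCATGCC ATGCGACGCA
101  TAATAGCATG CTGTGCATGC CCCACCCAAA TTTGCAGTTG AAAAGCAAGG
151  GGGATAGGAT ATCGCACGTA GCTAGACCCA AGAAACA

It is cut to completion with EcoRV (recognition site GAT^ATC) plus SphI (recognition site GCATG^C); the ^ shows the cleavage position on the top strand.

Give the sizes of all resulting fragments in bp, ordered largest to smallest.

70, 41, 27, 22, 18, 9 bp

EcoRV sites (GATATC) start at positions 16, 158.
EcoRV cuts after base 3 of each site, so after positions 18, 160.
SphI sites (GCATGC) start at positions 84, 106, 115.
SphI cuts after base 5 of each site (before the last base), so after positions 88, 110, 119.
Combined cut positions: 18, 88, 110, 119, 160.
Linear molecule, 5 cuts → 6 fragments:
  1–18 → 18 bp
  19–88 → 70 bp
  89–110 → 22 bp
  111–119 → 9 bp
  120–160 → 41 bp
  161–187 → 27 bp
Sorted largest to smallest: 70, 41, 27, 22, 18, 9 bp.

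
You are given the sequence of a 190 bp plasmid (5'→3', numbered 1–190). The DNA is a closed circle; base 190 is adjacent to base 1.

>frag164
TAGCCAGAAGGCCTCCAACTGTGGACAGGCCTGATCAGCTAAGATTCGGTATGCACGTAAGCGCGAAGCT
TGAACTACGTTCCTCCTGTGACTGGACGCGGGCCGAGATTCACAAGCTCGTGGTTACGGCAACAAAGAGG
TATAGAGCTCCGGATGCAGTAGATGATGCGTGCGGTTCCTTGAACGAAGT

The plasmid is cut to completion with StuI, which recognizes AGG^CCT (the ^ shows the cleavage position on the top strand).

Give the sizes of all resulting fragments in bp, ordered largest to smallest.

StuI sites (AGGCCT) start at positions 9, 27.
StuI cuts after base 3 of each site, so after positions 11, 29.
Circular molecule, 2 cuts → 2 fragments:
  12–29 → 18 bp
  30–190 then 1–11 → 161 + 11 = 172 bp
Sorted largest to smallest: 172, 18 bp.

172, 18 bp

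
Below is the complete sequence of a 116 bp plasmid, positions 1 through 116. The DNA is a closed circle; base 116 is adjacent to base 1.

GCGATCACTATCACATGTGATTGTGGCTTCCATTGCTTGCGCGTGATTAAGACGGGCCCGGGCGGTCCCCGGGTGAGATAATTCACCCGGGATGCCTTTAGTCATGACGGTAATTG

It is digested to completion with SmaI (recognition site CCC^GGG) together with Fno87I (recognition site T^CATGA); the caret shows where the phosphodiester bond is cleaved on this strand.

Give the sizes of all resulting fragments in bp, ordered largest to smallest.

73, 18, 14, 11 bp

SmaI sites (CCCGGG) start at positions 57, 68, 86.
SmaI cuts after base 3 of each site, so after positions 59, 70, 88.
The Fno87I site (TCATGA) starts at position 102.
Fno87I cuts after the first base of each site, so after position 102.
Combined cut positions: 59, 70, 88, 102.
Circular molecule, 4 cuts → 4 fragments:
  60–70 → 11 bp
  71–88 → 18 bp
  89–102 → 14 bp
  103–116 then 1–59 → 14 + 59 = 73 bp
Sorted largest to smallest: 73, 18, 14, 11 bp.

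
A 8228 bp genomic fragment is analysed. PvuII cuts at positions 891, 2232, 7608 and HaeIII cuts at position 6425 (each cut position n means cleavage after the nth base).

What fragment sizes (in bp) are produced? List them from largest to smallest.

4193, 1341, 1183, 891, 620 bp

Combined cut positions (sorted): 891, 2232, 6425, 7608.
Linear molecule, 4 cuts → 5 fragments:
  891 − 0 = 891 bp
  2232 − 891 = 1341 bp
  6425 − 2232 = 4193 bp
  7608 − 6425 = 1183 bp
  8228 − 7608 = 620 bp
Sorted largest to smallest: 4193, 1341, 1183, 891, 620 bp.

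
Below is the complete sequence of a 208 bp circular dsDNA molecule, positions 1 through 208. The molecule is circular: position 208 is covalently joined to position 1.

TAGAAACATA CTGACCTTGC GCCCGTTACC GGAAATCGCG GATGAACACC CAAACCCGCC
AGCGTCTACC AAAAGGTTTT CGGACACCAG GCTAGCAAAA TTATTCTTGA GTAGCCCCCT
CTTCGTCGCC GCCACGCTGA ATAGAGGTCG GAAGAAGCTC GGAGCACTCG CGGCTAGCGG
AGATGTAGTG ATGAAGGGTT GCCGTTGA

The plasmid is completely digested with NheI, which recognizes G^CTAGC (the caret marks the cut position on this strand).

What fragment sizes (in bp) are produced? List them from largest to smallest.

NheI sites (GCTAGC) start at positions 91, 173.
NheI cuts after the first base of each site, so after positions 91, 173.
Circular molecule, 2 cuts → 2 fragments:
  92–173 → 82 bp
  174–208 then 1–91 → 35 + 91 = 126 bp
Sorted largest to smallest: 126, 82 bp.

126, 82 bp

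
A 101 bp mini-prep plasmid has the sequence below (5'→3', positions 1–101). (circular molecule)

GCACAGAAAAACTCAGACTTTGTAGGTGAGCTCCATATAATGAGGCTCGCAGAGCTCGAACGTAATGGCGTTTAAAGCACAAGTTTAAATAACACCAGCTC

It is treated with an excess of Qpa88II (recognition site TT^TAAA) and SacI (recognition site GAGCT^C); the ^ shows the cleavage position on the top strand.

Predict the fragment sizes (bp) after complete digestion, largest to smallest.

48, 24, 16, 13 bp

Qpa88II sites (TTTAAA) start at positions 71, 84.
Qpa88II cuts after base 2 of each site, so after positions 72, 85.
SacI sites (GAGCTC) start at positions 28, 52.
SacI cuts after base 5 of each site (before the last base), so after positions 32, 56.
Combined cut positions: 32, 56, 72, 85.
Circular molecule, 4 cuts → 4 fragments:
  33–56 → 24 bp
  57–72 → 16 bp
  73–85 → 13 bp
  86–101 then 1–32 → 16 + 32 = 48 bp
Sorted largest to smallest: 48, 24, 16, 13 bp.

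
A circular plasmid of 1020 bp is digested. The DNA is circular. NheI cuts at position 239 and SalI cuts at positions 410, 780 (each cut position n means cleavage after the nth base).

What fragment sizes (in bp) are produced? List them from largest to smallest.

Combined cut positions (sorted): 239, 410, 780.
Circular molecule, 3 cuts → 3 fragments:
  410 − 239 = 171 bp
  780 − 410 = 370 bp
  wrap: 1020 − 780 + 239 = 479 bp
Sorted largest to smallest: 479, 370, 171 bp.

479, 370, 171 bp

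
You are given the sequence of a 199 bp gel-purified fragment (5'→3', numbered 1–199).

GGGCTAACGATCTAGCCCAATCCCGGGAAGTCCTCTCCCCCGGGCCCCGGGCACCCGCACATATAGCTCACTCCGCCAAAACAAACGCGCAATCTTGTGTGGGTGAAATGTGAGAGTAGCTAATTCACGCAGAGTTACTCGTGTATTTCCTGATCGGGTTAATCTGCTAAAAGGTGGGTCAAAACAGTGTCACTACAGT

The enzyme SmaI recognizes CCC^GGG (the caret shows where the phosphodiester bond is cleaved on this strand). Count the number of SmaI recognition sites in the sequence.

CCCGGG occurs starting at positions 22, 39, 46.
SmaI cuts at 3 sites.

3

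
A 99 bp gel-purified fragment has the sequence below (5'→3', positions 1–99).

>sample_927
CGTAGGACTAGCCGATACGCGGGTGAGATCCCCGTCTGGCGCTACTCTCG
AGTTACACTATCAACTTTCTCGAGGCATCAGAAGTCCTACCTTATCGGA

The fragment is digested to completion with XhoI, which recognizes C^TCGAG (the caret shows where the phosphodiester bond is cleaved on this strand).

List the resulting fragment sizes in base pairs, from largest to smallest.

47, 30, 22 bp

XhoI sites (CTCGAG) start at positions 47, 69.
XhoI cuts after the first base of each site, so after positions 47, 69.
Linear molecule, 2 cuts → 3 fragments:
  1–47 → 47 bp
  48–69 → 22 bp
  70–99 → 30 bp
Sorted largest to smallest: 47, 30, 22 bp.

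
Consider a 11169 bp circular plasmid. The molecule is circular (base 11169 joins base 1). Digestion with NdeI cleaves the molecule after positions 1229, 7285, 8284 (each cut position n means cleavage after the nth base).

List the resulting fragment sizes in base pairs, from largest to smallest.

6056, 4114, 999 bp

Circular molecule, 3 cuts → 3 fragments:
  7285 − 1229 = 6056 bp
  8284 − 7285 = 999 bp
  wrap: 11169 − 8284 + 1229 = 4114 bp
Sorted largest to smallest: 6056, 4114, 999 bp.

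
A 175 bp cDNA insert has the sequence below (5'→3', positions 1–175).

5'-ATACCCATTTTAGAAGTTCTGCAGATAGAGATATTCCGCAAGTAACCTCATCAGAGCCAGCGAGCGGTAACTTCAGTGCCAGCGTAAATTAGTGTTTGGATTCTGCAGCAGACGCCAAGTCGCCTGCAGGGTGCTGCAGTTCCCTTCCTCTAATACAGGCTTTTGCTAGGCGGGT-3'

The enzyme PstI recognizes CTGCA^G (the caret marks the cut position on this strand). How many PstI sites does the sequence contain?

CTGCAG occurs starting at positions 19, 103, 124, 134.
PstI cuts at 4 sites.

4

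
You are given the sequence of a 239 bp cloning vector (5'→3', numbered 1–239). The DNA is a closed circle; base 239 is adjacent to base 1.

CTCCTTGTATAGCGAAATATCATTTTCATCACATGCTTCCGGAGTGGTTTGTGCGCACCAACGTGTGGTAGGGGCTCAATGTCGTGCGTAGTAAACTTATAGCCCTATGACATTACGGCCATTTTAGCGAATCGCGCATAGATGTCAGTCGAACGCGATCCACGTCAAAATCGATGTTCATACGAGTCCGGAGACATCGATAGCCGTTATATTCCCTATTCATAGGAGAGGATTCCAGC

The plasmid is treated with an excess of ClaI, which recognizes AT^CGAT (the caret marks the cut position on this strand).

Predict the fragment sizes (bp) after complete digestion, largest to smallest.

ClaI sites (ATCGAT) start at positions 170, 196.
ClaI cuts after base 2 of each site, so after positions 171, 197.
Circular molecule, 2 cuts → 2 fragments:
  172–197 → 26 bp
  198–239 then 1–171 → 42 + 171 = 213 bp
Sorted largest to smallest: 213, 26 bp.

213, 26 bp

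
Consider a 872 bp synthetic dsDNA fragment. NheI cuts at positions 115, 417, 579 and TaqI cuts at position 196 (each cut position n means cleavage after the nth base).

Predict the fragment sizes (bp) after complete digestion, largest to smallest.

293, 221, 162, 115, 81 bp

Combined cut positions (sorted): 115, 196, 417, 579.
Linear molecule, 4 cuts → 5 fragments:
  115 − 0 = 115 bp
  196 − 115 = 81 bp
  417 − 196 = 221 bp
  579 − 417 = 162 bp
  872 − 579 = 293 bp
Sorted largest to smallest: 293, 221, 162, 115, 81 bp.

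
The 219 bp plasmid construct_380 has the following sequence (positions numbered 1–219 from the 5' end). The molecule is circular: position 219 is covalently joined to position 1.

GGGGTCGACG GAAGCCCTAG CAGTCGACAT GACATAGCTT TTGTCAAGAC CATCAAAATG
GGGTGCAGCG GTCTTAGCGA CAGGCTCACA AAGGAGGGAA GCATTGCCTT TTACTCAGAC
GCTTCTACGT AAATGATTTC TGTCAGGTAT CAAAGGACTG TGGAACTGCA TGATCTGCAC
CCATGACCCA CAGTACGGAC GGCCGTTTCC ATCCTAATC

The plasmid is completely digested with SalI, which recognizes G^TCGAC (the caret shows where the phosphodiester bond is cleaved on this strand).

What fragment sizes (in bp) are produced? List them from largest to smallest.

200, 19 bp

SalI sites (GTCGAC) start at positions 4, 23.
SalI cuts after the first base of each site, so after positions 4, 23.
Circular molecule, 2 cuts → 2 fragments:
  5–23 → 19 bp
  24–219 then 1–4 → 196 + 4 = 200 bp
Sorted largest to smallest: 200, 19 bp.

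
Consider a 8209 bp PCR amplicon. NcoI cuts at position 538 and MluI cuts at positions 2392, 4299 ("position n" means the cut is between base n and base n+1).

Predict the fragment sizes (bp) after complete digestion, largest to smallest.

3910, 1907, 1854, 538 bp

Combined cut positions (sorted): 538, 2392, 4299.
Linear molecule, 3 cuts → 4 fragments:
  538 − 0 = 538 bp
  2392 − 538 = 1854 bp
  4299 − 2392 = 1907 bp
  8209 − 4299 = 3910 bp
Sorted largest to smallest: 3910, 1907, 1854, 538 bp.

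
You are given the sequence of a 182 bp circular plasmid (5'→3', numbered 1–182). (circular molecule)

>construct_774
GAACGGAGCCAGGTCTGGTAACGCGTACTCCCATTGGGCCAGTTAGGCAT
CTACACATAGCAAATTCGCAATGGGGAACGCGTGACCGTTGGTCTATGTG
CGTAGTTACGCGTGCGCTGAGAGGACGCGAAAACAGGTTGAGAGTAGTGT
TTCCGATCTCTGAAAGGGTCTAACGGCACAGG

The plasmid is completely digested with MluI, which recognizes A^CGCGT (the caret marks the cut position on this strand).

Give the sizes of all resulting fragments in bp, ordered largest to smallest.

MluI sites (ACGCGT) start at positions 21, 78, 108.
MluI cuts after the first base of each site, so after positions 21, 78, 108.
Circular molecule, 3 cuts → 3 fragments:
  22–78 → 57 bp
  79–108 → 30 bp
  109–182 then 1–21 → 74 + 21 = 95 bp
Sorted largest to smallest: 95, 57, 30 bp.

95, 57, 30 bp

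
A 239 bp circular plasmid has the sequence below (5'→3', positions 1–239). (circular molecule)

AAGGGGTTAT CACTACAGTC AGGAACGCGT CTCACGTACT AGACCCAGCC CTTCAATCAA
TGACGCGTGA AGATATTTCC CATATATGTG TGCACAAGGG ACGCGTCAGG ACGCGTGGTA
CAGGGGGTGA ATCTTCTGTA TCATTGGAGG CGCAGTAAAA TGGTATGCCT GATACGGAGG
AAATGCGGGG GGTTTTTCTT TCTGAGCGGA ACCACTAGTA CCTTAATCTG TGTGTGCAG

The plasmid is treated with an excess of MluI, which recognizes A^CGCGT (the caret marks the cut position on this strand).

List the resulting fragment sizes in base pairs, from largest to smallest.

MluI sites (ACGCGT) start at positions 25, 63, 101, 111.
MluI cuts after the first base of each site, so after positions 25, 63, 101, 111.
Circular molecule, 4 cuts → 4 fragments:
  26–63 → 38 bp
  64–101 → 38 bp
  102–111 → 10 bp
  112–239 then 1–25 → 128 + 25 = 153 bp
Sorted largest to smallest: 153, 38, 38, 10 bp.

153, 38, 38, 10 bp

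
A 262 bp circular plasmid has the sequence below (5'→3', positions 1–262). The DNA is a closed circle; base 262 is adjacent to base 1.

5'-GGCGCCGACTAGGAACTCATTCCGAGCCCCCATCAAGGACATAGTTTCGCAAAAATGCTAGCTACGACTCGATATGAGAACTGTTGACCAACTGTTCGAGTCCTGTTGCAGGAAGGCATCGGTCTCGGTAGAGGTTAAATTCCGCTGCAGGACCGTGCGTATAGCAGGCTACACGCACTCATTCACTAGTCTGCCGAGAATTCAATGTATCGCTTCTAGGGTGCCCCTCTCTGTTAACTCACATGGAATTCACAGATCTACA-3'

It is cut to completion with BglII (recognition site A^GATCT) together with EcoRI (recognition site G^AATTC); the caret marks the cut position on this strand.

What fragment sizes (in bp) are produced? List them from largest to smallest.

206, 48, 8 bp

The BglII site (AGATCT) starts at position 254.
BglII cuts after the first base of each site, so after position 254.
EcoRI sites (GAATTC) start at positions 198, 246.
EcoRI cuts after the first base of each site, so after positions 198, 246.
Combined cut positions: 198, 246, 254.
Circular molecule, 3 cuts → 3 fragments:
  199–246 → 48 bp
  247–254 → 8 bp
  255–262 then 1–198 → 8 + 198 = 206 bp
Sorted largest to smallest: 206, 48, 8 bp.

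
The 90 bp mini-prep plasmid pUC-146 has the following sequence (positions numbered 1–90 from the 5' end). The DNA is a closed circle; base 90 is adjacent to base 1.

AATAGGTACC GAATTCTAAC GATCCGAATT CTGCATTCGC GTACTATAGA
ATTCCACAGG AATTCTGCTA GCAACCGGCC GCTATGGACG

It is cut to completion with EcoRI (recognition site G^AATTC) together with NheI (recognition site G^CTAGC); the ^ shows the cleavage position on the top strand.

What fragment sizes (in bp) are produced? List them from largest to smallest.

EcoRI sites (GAATTC) start at positions 11, 26, 49, 60.
EcoRI cuts after the first base of each site, so after positions 11, 26, 49, 60.
The NheI site (GCTAGC) starts at position 67.
NheI cuts after the first base of each site, so after position 67.
Combined cut positions: 11, 26, 49, 60, 67.
Circular molecule, 5 cuts → 5 fragments:
  12–26 → 15 bp
  27–49 → 23 bp
  50–60 → 11 bp
  61–67 → 7 bp
  68–90 then 1–11 → 23 + 11 = 34 bp
Sorted largest to smallest: 34, 23, 15, 11, 7 bp.

34, 23, 15, 11, 7 bp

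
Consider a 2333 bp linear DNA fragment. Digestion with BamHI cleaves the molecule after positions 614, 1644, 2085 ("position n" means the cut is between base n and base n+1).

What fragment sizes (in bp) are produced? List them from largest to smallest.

1030, 614, 441, 248 bp

Linear molecule, 3 cuts → 4 fragments:
  614 − 0 = 614 bp
  1644 − 614 = 1030 bp
  2085 − 1644 = 441 bp
  2333 − 2085 = 248 bp
Sorted largest to smallest: 1030, 614, 441, 248 bp.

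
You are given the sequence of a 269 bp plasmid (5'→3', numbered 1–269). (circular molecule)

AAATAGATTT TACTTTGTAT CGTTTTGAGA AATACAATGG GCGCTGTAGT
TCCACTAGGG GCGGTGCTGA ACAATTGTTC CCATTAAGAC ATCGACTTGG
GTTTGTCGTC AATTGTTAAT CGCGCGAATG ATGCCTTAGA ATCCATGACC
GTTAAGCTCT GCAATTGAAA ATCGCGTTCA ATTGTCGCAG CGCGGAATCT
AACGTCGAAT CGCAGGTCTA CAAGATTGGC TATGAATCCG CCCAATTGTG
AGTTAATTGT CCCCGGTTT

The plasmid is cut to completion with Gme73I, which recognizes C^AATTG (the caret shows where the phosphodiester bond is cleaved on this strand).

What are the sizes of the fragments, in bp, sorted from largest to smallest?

98, 64, 52, 38, 17 bp

Gme73I sites (CAATTG) start at positions 72, 110, 162, 179, 243.
Gme73I cuts after the first base of each site, so after positions 72, 110, 162, 179, 243.
Circular molecule, 5 cuts → 5 fragments:
  73–110 → 38 bp
  111–162 → 52 bp
  163–179 → 17 bp
  180–243 → 64 bp
  244–269 then 1–72 → 26 + 72 = 98 bp
Sorted largest to smallest: 98, 64, 52, 38, 17 bp.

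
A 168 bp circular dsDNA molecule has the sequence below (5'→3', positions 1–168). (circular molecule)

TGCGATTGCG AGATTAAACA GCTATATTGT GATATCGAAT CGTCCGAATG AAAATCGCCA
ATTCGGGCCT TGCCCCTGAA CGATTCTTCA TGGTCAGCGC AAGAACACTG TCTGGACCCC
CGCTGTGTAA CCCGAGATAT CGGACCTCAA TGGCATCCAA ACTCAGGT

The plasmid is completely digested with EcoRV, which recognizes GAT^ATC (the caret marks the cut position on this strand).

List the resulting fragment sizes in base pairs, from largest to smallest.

105, 63 bp

EcoRV sites (GATATC) start at positions 31, 136.
EcoRV cuts after base 3 of each site, so after positions 33, 138.
Circular molecule, 2 cuts → 2 fragments:
  34–138 → 105 bp
  139–168 then 1–33 → 30 + 33 = 63 bp
Sorted largest to smallest: 105, 63 bp.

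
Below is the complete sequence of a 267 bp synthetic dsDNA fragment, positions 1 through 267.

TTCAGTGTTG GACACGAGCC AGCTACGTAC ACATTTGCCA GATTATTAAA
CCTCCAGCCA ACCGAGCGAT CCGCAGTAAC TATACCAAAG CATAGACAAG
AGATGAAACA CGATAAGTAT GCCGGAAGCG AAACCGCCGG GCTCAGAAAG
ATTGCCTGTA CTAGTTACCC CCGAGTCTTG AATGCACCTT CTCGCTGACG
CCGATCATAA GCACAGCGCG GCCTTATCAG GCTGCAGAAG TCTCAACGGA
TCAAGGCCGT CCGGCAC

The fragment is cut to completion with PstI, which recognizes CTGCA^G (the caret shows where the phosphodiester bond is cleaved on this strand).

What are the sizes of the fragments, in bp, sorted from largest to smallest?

The PstI site (CTGCAG) starts at position 232.
PstI cuts after base 5 of each site (before the last base), so after position 236.
Linear molecule, 1 cut → 2 fragments:
  1–236 → 236 bp
  237–267 → 31 bp
Sorted largest to smallest: 236, 31 bp.

236, 31 bp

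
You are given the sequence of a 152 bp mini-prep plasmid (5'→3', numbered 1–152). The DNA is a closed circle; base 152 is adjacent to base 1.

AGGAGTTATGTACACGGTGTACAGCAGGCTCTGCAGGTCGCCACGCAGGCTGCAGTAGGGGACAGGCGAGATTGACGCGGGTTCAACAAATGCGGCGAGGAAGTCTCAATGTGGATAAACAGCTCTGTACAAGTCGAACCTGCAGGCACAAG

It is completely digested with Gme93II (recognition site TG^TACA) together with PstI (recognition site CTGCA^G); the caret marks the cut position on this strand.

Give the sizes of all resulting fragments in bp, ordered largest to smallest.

Gme93II sites (TGTACA) start at positions 9, 18, 126.
Gme93II cuts after base 2 of each site, so after positions 10, 19, 127.
PstI sites (CTGCAG) start at positions 31, 50, 140.
PstI cuts after base 5 of each site (before the last base), so after positions 35, 54, 144.
Combined cut positions: 10, 19, 35, 54, 127, 144.
Circular molecule, 6 cuts → 6 fragments:
  11–19 → 9 bp
  20–35 → 16 bp
  36–54 → 19 bp
  55–127 → 73 bp
  128–144 → 17 bp
  145–152 then 1–10 → 8 + 10 = 18 bp
Sorted largest to smallest: 73, 19, 18, 17, 16, 9 bp.

73, 19, 18, 17, 16, 9 bp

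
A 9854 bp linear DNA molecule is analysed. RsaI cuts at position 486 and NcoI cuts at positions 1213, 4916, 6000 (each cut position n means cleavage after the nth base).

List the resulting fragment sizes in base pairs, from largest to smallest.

3854, 3703, 1084, 727, 486 bp

Combined cut positions (sorted): 486, 1213, 4916, 6000.
Linear molecule, 4 cuts → 5 fragments:
  486 − 0 = 486 bp
  1213 − 486 = 727 bp
  4916 − 1213 = 3703 bp
  6000 − 4916 = 1084 bp
  9854 − 6000 = 3854 bp
Sorted largest to smallest: 3854, 3703, 1084, 727, 486 bp.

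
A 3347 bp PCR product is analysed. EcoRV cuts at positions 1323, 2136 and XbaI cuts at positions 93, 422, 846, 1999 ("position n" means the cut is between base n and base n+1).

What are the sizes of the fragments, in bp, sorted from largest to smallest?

1211, 676, 477, 424, 329, 137, 93 bp

Combined cut positions (sorted): 93, 422, 846, 1323, 1999, 2136.
Linear molecule, 6 cuts → 7 fragments:
  93 − 0 = 93 bp
  422 − 93 = 329 bp
  846 − 422 = 424 bp
  1323 − 846 = 477 bp
  1999 − 1323 = 676 bp
  2136 − 1999 = 137 bp
  3347 − 2136 = 1211 bp
Sorted largest to smallest: 1211, 676, 477, 424, 329, 137, 93 bp.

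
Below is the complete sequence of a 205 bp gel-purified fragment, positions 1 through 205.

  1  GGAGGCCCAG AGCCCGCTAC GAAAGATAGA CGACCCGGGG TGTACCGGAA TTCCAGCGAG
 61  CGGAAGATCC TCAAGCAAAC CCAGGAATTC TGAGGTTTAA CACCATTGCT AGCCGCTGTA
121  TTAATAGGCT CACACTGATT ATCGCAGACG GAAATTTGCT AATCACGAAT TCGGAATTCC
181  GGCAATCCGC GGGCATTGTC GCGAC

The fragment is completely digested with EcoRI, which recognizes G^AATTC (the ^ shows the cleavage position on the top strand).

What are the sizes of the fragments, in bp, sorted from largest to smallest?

EcoRI sites (GAATTC) start at positions 48, 85, 167, 174.
EcoRI cuts after the first base of each site, so after positions 48, 85, 167, 174.
Linear molecule, 4 cuts → 5 fragments:
  1–48 → 48 bp
  49–85 → 37 bp
  86–167 → 82 bp
  168–174 → 7 bp
  175–205 → 31 bp
Sorted largest to smallest: 82, 48, 37, 31, 7 bp.

82, 48, 37, 31, 7 bp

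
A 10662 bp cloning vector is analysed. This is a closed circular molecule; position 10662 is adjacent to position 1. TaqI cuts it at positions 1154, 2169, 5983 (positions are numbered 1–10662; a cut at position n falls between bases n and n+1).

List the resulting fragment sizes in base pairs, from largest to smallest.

5833, 3814, 1015 bp

Circular molecule, 3 cuts → 3 fragments:
  2169 − 1154 = 1015 bp
  5983 − 2169 = 3814 bp
  wrap: 10662 − 5983 + 1154 = 5833 bp
Sorted largest to smallest: 5833, 3814, 1015 bp.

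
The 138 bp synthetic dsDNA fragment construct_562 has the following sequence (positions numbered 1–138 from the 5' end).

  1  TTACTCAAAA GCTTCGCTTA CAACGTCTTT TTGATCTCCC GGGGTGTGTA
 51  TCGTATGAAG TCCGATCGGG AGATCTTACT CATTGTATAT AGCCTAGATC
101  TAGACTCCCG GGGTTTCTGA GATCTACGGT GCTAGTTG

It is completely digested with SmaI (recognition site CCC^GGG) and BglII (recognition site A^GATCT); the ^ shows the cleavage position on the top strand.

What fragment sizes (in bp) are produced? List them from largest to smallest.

SmaI sites (CCCGGG) start at positions 38, 107.
SmaI cuts after base 3 of each site, so after positions 40, 109.
BglII sites (AGATCT) start at positions 71, 96, 120.
BglII cuts after the first base of each site, so after positions 71, 96, 120.
Combined cut positions: 40, 71, 96, 109, 120.
Linear molecule, 5 cuts → 6 fragments:
  1–40 → 40 bp
  41–71 → 31 bp
  72–96 → 25 bp
  97–109 → 13 bp
  110–120 → 11 bp
  121–138 → 18 bp
Sorted largest to smallest: 40, 31, 25, 18, 13, 11 bp.

40, 31, 25, 18, 13, 11 bp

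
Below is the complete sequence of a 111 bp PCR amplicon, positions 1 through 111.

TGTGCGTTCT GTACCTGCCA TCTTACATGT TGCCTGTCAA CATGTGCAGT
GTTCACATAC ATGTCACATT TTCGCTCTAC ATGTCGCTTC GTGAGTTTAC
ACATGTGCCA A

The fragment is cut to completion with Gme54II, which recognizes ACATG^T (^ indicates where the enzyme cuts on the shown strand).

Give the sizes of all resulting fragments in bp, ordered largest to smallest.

Gme54II sites (ACATGT) start at positions 25, 40, 59, 79, 101.
Gme54II cuts after base 5 of each site (before the last base), so after positions 29, 44, 63, 83, 105.
Linear molecule, 5 cuts → 6 fragments:
  1–29 → 29 bp
  30–44 → 15 bp
  45–63 → 19 bp
  64–83 → 20 bp
  84–105 → 22 bp
  106–111 → 6 bp
Sorted largest to smallest: 29, 22, 20, 19, 15, 6 bp.

29, 22, 20, 19, 15, 6 bp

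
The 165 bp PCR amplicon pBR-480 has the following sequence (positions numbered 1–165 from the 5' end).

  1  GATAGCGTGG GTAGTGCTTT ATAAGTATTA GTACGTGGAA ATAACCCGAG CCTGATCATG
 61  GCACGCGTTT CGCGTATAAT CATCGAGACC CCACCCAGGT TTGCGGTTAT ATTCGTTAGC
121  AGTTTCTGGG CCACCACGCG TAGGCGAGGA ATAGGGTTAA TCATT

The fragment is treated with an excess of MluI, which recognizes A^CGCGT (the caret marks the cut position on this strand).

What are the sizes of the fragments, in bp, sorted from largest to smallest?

73, 63, 29 bp

MluI sites (ACGCGT) start at positions 63, 136.
MluI cuts after the first base of each site, so after positions 63, 136.
Linear molecule, 2 cuts → 3 fragments:
  1–63 → 63 bp
  64–136 → 73 bp
  137–165 → 29 bp
Sorted largest to smallest: 73, 63, 29 bp.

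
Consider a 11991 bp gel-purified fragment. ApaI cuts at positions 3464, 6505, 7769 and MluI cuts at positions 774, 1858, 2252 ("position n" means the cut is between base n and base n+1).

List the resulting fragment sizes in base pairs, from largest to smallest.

Combined cut positions (sorted): 774, 1858, 2252, 3464, 6505, 7769.
Linear molecule, 6 cuts → 7 fragments:
  774 − 0 = 774 bp
  1858 − 774 = 1084 bp
  2252 − 1858 = 394 bp
  3464 − 2252 = 1212 bp
  6505 − 3464 = 3041 bp
  7769 − 6505 = 1264 bp
  11991 − 7769 = 4222 bp
Sorted largest to smallest: 4222, 3041, 1264, 1212, 1084, 774, 394 bp.

4222, 3041, 1264, 1212, 1084, 774, 394 bp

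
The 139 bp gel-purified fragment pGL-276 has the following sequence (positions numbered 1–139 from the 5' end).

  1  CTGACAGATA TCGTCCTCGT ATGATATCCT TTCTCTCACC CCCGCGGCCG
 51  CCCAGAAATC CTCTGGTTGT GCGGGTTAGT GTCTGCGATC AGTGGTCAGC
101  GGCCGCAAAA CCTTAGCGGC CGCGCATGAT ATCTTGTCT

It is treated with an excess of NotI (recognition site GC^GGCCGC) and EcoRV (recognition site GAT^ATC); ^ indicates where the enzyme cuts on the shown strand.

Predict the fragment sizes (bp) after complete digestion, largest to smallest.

55, 20, 17, 16, 13, 9, 9 bp

NotI sites (GCGGCCGC) start at positions 44, 99, 116.
NotI cuts after base 2 of each site, so after positions 45, 100, 117.
EcoRV sites (GATATC) start at positions 7, 23, 128.
EcoRV cuts after base 3 of each site, so after positions 9, 25, 130.
Combined cut positions: 9, 25, 45, 100, 117, 130.
Linear molecule, 6 cuts → 7 fragments:
  1–9 → 9 bp
  10–25 → 16 bp
  26–45 → 20 bp
  46–100 → 55 bp
  101–117 → 17 bp
  118–130 → 13 bp
  131–139 → 9 bp
Sorted largest to smallest: 55, 20, 17, 16, 13, 9, 9 bp.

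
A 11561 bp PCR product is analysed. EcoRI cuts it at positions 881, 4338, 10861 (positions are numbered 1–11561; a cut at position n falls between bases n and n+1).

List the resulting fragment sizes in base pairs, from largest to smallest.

Linear molecule, 3 cuts → 4 fragments:
  881 − 0 = 881 bp
  4338 − 881 = 3457 bp
  10861 − 4338 = 6523 bp
  11561 − 10861 = 700 bp
Sorted largest to smallest: 6523, 3457, 881, 700 bp.

6523, 3457, 881, 700 bp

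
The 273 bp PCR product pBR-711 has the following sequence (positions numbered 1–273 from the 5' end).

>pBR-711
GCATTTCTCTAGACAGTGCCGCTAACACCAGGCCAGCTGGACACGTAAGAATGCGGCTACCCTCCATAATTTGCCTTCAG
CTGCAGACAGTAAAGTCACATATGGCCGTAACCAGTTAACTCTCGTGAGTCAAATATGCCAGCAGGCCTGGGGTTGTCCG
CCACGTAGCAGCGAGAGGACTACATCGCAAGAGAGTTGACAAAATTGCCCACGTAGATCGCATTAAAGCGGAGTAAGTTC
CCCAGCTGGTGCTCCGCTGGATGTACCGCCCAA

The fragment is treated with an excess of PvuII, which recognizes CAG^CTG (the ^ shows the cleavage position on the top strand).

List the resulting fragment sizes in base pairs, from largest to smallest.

165, 44, 36, 28 bp

PvuII sites (CAGCTG) start at positions 34, 78, 243.
PvuII cuts after base 3 of each site, so after positions 36, 80, 245.
Linear molecule, 3 cuts → 4 fragments:
  1–36 → 36 bp
  37–80 → 44 bp
  81–245 → 165 bp
  246–273 → 28 bp
Sorted largest to smallest: 165, 44, 36, 28 bp.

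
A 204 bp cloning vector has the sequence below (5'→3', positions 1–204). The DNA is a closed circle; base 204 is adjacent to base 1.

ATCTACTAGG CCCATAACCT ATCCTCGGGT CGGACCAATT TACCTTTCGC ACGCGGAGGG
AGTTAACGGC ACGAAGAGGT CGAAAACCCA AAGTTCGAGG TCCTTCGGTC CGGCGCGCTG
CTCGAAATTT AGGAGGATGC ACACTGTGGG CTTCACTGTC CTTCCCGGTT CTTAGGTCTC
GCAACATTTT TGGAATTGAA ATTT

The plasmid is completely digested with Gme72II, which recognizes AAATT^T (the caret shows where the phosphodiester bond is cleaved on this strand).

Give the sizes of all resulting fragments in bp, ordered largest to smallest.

Gme72II sites (AAATTT) start at positions 125, 199.
Gme72II cuts after base 5 of each site (before the last base), so after positions 129, 203.
Circular molecule, 2 cuts → 2 fragments:
  130–203 → 74 bp
  204–204 then 1–129 → 1 + 129 = 130 bp
Sorted largest to smallest: 130, 74 bp.

130, 74 bp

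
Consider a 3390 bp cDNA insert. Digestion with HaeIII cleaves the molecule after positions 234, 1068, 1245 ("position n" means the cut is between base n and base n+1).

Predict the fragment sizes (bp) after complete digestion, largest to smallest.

2145, 834, 234, 177 bp

Linear molecule, 3 cuts → 4 fragments:
  234 − 0 = 234 bp
  1068 − 234 = 834 bp
  1245 − 1068 = 177 bp
  3390 − 1245 = 2145 bp
Sorted largest to smallest: 2145, 834, 234, 177 bp.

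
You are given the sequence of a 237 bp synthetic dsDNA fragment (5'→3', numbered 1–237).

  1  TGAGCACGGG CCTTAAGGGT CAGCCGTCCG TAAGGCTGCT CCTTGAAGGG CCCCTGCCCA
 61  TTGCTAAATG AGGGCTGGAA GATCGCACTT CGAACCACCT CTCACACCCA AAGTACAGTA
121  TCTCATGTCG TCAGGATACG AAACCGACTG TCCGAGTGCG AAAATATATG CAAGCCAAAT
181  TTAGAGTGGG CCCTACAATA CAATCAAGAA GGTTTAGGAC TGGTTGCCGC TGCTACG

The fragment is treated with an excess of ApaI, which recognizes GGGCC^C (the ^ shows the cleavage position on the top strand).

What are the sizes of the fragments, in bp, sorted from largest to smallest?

ApaI sites (GGGCCC) start at positions 48, 188.
ApaI cuts after base 5 of each site (before the last base), so after positions 52, 192.
Linear molecule, 2 cuts → 3 fragments:
  1–52 → 52 bp
  53–192 → 140 bp
  193–237 → 45 bp
Sorted largest to smallest: 140, 52, 45 bp.

140, 52, 45 bp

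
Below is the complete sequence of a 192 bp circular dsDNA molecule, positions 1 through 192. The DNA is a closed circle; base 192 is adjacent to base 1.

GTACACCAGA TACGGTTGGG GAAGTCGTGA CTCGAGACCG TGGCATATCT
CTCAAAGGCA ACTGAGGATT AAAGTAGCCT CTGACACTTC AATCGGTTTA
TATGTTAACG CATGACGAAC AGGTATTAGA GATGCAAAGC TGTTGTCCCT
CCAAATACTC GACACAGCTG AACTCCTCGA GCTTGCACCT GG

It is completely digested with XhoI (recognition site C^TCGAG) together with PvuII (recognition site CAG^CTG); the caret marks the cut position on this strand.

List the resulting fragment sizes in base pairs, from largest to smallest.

136, 47, 9 bp

XhoI sites (CTCGAG) start at positions 31, 176.
XhoI cuts after the first base of each site, so after positions 31, 176.
The PvuII site (CAGCTG) starts at position 165.
PvuII cuts after base 3 of each site, so after position 167.
Combined cut positions: 31, 167, 176.
Circular molecule, 3 cuts → 3 fragments:
  32–167 → 136 bp
  168–176 → 9 bp
  177–192 then 1–31 → 16 + 31 = 47 bp
Sorted largest to smallest: 136, 47, 9 bp.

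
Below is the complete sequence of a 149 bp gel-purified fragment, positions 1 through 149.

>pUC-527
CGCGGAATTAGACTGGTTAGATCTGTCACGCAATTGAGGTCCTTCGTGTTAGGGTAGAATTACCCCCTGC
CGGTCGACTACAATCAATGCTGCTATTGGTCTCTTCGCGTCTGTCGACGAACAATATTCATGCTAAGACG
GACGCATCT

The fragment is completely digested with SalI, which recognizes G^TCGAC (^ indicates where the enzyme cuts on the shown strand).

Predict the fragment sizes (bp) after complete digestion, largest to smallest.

73, 40, 36 bp

SalI sites (GTCGAC) start at positions 73, 113.
SalI cuts after the first base of each site, so after positions 73, 113.
Linear molecule, 2 cuts → 3 fragments:
  1–73 → 73 bp
  74–113 → 40 bp
  114–149 → 36 bp
Sorted largest to smallest: 73, 40, 36 bp.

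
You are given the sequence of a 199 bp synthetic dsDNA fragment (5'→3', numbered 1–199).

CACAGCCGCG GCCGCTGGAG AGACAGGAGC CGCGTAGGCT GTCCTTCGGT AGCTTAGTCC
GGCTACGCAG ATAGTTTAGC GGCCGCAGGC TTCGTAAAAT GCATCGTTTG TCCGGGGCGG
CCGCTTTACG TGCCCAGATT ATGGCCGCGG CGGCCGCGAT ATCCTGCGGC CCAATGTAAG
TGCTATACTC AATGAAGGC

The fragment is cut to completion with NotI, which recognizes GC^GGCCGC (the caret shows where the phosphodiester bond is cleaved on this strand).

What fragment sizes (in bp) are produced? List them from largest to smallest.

NotI sites (GCGGCCGC) start at positions 8, 79, 117, 150.
NotI cuts after base 2 of each site, so after positions 9, 80, 118, 151.
Linear molecule, 4 cuts → 5 fragments:
  1–9 → 9 bp
  10–80 → 71 bp
  81–118 → 38 bp
  119–151 → 33 bp
  152–199 → 48 bp
Sorted largest to smallest: 71, 48, 38, 33, 9 bp.

71, 48, 38, 33, 9 bp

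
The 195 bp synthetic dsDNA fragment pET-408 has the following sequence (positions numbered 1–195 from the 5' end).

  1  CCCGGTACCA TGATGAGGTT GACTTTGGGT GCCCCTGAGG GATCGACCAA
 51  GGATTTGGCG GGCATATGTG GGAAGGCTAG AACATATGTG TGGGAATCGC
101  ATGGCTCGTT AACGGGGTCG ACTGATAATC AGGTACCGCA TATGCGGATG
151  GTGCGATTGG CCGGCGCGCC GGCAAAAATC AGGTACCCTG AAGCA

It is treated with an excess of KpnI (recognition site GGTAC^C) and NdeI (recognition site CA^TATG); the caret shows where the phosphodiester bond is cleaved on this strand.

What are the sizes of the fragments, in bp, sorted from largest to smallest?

56, 52, 46, 20, 9, 8, 4 bp

KpnI sites (GGTACC) start at positions 4, 132, 182.
KpnI cuts after base 5 of each site (before the last base), so after positions 8, 136, 186.
NdeI sites (CATATG) start at positions 63, 83, 139.
NdeI cuts after base 2 of each site, so after positions 64, 84, 140.
Combined cut positions: 8, 64, 84, 136, 140, 186.
Linear molecule, 6 cuts → 7 fragments:
  1–8 → 8 bp
  9–64 → 56 bp
  65–84 → 20 bp
  85–136 → 52 bp
  137–140 → 4 bp
  141–186 → 46 bp
  187–195 → 9 bp
Sorted largest to smallest: 56, 52, 46, 20, 9, 8, 4 bp.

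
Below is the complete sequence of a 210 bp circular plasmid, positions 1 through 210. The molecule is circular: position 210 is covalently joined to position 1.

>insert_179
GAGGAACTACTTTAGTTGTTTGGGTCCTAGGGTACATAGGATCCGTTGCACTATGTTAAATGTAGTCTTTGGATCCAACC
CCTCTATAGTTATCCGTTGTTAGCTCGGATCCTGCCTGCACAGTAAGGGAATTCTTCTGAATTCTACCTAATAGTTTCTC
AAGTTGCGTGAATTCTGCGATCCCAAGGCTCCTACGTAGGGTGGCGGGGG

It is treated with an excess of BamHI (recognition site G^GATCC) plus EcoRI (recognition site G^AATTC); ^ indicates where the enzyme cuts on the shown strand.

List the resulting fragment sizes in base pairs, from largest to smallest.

BamHI sites (GGATCC) start at positions 39, 71, 107.
BamHI cuts after the first base of each site, so after positions 39, 71, 107.
EcoRI sites (GAATTC) start at positions 129, 139, 170.
EcoRI cuts after the first base of each site, so after positions 129, 139, 170.
Combined cut positions: 39, 71, 107, 129, 139, 170.
Circular molecule, 6 cuts → 6 fragments:
  40–71 → 32 bp
  72–107 → 36 bp
  108–129 → 22 bp
  130–139 → 10 bp
  140–170 → 31 bp
  171–210 then 1–39 → 40 + 39 = 79 bp
Sorted largest to smallest: 79, 36, 32, 31, 22, 10 bp.

79, 36, 32, 31, 22, 10 bp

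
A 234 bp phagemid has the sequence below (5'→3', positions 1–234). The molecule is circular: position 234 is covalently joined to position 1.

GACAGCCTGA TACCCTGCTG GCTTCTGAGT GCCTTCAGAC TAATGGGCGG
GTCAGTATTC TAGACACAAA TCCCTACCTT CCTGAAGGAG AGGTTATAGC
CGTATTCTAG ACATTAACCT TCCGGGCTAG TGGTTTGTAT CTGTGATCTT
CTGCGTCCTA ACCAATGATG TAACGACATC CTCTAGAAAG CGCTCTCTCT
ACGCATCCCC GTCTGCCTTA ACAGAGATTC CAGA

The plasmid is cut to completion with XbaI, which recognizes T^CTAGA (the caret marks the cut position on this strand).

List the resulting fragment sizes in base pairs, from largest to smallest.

111, 76, 47 bp

XbaI sites (TCTAGA) start at positions 59, 106, 182.
XbaI cuts after the first base of each site, so after positions 59, 106, 182.
Circular molecule, 3 cuts → 3 fragments:
  60–106 → 47 bp
  107–182 → 76 bp
  183–234 then 1–59 → 52 + 59 = 111 bp
Sorted largest to smallest: 111, 76, 47 bp.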